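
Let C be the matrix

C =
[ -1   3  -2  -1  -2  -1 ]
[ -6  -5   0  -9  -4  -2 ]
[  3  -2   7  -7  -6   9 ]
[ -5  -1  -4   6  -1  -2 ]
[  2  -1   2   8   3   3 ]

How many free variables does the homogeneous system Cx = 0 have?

1

Row reduce to echelon form.
R2 ← R2 − (6)·R1: [0, -23, 12, -3, 8, 4]
R3 ← R3 + (3)·R1: [0, 7, 1, -10, -12, 6]
R4 ← R4 − (5)·R1: [0, -16, 6, 11, 9, 3]
R5 ← R5 + (2)·R1: [0, 5, -2, 6, -1, 1]
R3 ← R3 + (7/23)·R2: [0, 0, 107/23, -251/23, -220/23, 166/23]
R4 ← R4 − (16/23)·R2: [0, 0, -54/23, 301/23, 79/23, 5/23]
R5 ← R5 + (5/23)·R2: [0, 0, 14/23, 123/23, 17/23, 43/23]
R4 ← R4 + (54/107)·R3: [0, 0, 0, 811/107, -149/107, 413/107]
R5 ← R5 − (14/107)·R3: [0, 0, 0, 725/107, 213/107, 99/107]
R5 ← R5 − (725/811)·R4: [0, 0, 0, 0, 2624/811, -2048/811]
5 nonzero rows, so rank(C) = 5.
C has 6 columns; by rank–nullity, nullity = 6 − 5 = 1.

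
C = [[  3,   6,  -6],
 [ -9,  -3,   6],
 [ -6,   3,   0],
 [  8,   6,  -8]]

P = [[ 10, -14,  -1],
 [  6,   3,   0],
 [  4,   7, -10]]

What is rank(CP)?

2

First compute CP:
[[ 42, -66,  57],
 [-84, 159, -51],
 [-42,  93,   6],
 [ 84, -150,  72]]
Now row reduce the product.
R2 ← R2 + (2)·R1: [0, 27, 63]
R3 ← R3 + R1: [0, 27, 63]
R4 ← R4 − (2)·R1: [0, -18, -42]
R3 ← R3 − R2: [0, 0, 0]
R4 ← R4 + (2/3)·R2: [0, 0, 0]
2 nonzero rows, so rank(CP) = 2.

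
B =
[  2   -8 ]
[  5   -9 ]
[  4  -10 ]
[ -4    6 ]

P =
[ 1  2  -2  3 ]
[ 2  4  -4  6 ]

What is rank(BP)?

First compute BP:
[[-14, -28,  28, -42],
 [-13, -26,  26, -39],
 [-16, -32,  32, -48],
 [  8,  16, -16,  24]]
Now row reduce the product.
R2 ← R2 − (13/14)·R1: [0, 0, 0, 0]
R3 ← R3 − (8/7)·R1: [0, 0, 0, 0]
R4 ← R4 + (4/7)·R1: [0, 0, 0, 0]
1 nonzero row, so rank(BP) = 1.

1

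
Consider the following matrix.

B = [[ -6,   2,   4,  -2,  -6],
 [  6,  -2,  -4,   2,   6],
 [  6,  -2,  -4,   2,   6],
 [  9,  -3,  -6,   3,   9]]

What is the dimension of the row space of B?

1

Row reduce to echelon form.
R2 ← R2 + R1: [0, 0, 0, 0, 0]
R3 ← R3 + R1: [0, 0, 0, 0, 0]
R4 ← R4 + (3/2)·R1: [0, 0, 0, 0, 0]
Echelon form has 1 nonzero row, so rank(B) = 1.
The row space has dimension equal to the rank: 1.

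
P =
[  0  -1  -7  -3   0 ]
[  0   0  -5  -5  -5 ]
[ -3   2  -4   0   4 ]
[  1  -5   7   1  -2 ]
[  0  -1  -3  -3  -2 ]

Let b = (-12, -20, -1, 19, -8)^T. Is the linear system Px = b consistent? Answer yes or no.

Row reduce the augmented matrix [P | b].
Swap R1 ↔ R3
R4 ← R4 + (1/3)·R1: [0, -13/3, 17/3, 1, -2/3, 56/3]
Swap R2 ↔ R3
R4 ← R4 − (13/3)·R2: [0, 0, 36, 14, -2/3, 212/3]
R5 ← R5 − R2: [0, 0, 4, 0, -2, 4]
R4 ← R4 + (36/5)·R3: [0, 0, 0, -22, -110/3, -220/3]
R5 ← R5 + (4/5)·R3: [0, 0, 0, -4, -6, -12]
R5 ← R5 − (2/11)·R4: [0, 0, 0, 0, 2/3, 4/3]
The echelon form has 5 nonzero rows, and every pivot lies in the first 5 columns, so rank(P) = rank([P|b]) = 5.
The system is consistent.

yes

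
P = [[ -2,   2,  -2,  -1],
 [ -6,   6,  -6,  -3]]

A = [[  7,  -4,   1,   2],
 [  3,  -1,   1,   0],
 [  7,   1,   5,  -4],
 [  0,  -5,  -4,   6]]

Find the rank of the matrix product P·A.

1

First compute PA:
[[-22,   9,  -6,  -2],
 [-66,  27, -18,  -6]]
Now row reduce the product.
R2 ← R2 − (3)·R1: [0, 0, 0, 0]
1 nonzero row, so rank(PA) = 1.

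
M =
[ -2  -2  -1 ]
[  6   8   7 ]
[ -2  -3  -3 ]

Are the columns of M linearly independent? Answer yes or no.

no

Row reduce M to echelon form.
R2 ← R2 + (3)·R1: [0, 2, 4]
R3 ← R3 − R1: [0, -1, -2]
R3 ← R3 + (1/2)·R2: [0, 0, 0]
2 pivots among 3 columns.
Only 2 < 3 pivot columns, so the columns are linearly dependent.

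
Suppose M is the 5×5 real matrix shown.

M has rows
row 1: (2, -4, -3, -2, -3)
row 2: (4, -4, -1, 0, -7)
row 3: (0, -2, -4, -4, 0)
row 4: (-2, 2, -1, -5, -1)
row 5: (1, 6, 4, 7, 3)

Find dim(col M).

Row reduce to echelon form.
R2 ← R2 − (2)·R1: [0, 4, 5, 4, -1]
R4 ← R4 + R1: [0, -2, -4, -7, -4]
R5 ← R5 − (1/2)·R1: [0, 8, 11/2, 8, 9/2]
R3 ← R3 + (1/2)·R2: [0, 0, -3/2, -2, -1/2]
R4 ← R4 + (1/2)·R2: [0, 0, -3/2, -5, -9/2]
R5 ← R5 − (2)·R2: [0, 0, -9/2, 0, 13/2]
R4 ← R4 − R3: [0, 0, 0, -3, -4]
R5 ← R5 − (3)·R3: [0, 0, 0, 6, 8]
R5 ← R5 + (2)·R4: [0, 0, 0, 0, 0]
Echelon form has 4 nonzero rows, so rank(M) = 4.
The column space has dimension equal to the rank: 4.

4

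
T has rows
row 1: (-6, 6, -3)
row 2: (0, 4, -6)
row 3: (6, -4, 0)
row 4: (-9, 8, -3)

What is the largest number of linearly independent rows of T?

Row reduce to echelon form.
R3 ← R3 + R1: [0, 2, -3]
R4 ← R4 − (3/2)·R1: [0, -1, 3/2]
R3 ← R3 − (1/2)·R2: [0, 0, 0]
R4 ← R4 + (1/4)·R2: [0, 0, 0]
Echelon form has 2 nonzero rows, so rank(T) = 2.
The rank gives the maximum number of linearly independent rows: 2.

2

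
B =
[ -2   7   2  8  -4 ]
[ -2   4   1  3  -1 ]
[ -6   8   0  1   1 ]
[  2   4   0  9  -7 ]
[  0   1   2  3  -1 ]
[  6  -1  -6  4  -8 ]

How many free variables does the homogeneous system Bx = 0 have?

Row reduce to echelon form.
R2 ← R2 − R1: [0, -3, -1, -5, 3]
R3 ← R3 − (3)·R1: [0, -13, -6, -23, 13]
R4 ← R4 + R1: [0, 11, 2, 17, -11]
R6 ← R6 + (3)·R1: [0, 20, 0, 28, -20]
R3 ← R3 − (13/3)·R2: [0, 0, -5/3, -4/3, 0]
R4 ← R4 + (11/3)·R2: [0, 0, -5/3, -4/3, 0]
R5 ← R5 + (1/3)·R2: [0, 0, 5/3, 4/3, 0]
R6 ← R6 + (20/3)·R2: [0, 0, -20/3, -16/3, 0]
R4 ← R4 − R3: [0, 0, 0, 0, 0]
R5 ← R5 + R3: [0, 0, 0, 0, 0]
R6 ← R6 − (4)·R3: [0, 0, 0, 0, 0]
3 nonzero rows, so rank(B) = 3.
B has 5 columns; by rank–nullity, nullity = 5 − 3 = 2.

2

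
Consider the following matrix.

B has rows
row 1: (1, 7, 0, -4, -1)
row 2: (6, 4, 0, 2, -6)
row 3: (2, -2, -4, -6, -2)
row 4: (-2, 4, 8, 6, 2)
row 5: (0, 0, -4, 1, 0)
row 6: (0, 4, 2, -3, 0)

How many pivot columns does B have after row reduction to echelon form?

4

Row reduce to echelon form.
R2 ← R2 − (6)·R1: [0, -38, 0, 26, 0]
R3 ← R3 − (2)·R1: [0, -16, -4, 2, 0]
R4 ← R4 + (2)·R1: [0, 18, 8, -2, 0]
R3 ← R3 − (8/19)·R2: [0, 0, -4, -170/19, 0]
R4 ← R4 + (9/19)·R2: [0, 0, 8, 196/19, 0]
R6 ← R6 + (2/19)·R2: [0, 0, 2, -5/19, 0]
R4 ← R4 + (2)·R3: [0, 0, 0, -144/19, 0]
R5 ← R5 − R3: [0, 0, 0, 189/19, 0]
R6 ← R6 + (1/2)·R3: [0, 0, 0, -90/19, 0]
R5 ← R5 + (21/16)·R4: [0, 0, 0, 0, 0]
R6 ← R6 − (5/8)·R4: [0, 0, 0, 0, 0]
Echelon form has 4 nonzero rows, so rank(B) = 4.
Each nonzero row contributes one pivot column: 4 pivot columns.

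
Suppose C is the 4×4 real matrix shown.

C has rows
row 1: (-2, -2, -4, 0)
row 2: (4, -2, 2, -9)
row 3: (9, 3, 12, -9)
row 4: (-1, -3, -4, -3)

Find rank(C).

Row reduce to echelon form.
R2 ← R2 + (2)·R1: [0, -6, -6, -9]
R3 ← R3 + (9/2)·R1: [0, -6, -6, -9]
R4 ← R4 − (1/2)·R1: [0, -2, -2, -3]
R3 ← R3 − R2: [0, 0, 0, 0]
R4 ← R4 − (1/3)·R2: [0, 0, 0, 0]
Echelon form has 2 nonzero rows, so rank(C) = 2.

2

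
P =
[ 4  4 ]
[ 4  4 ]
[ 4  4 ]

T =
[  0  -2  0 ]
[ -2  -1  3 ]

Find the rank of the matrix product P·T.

1

First compute PT:
[[ -8, -12,  12],
 [ -8, -12,  12],
 [ -8, -12,  12]]
Now row reduce the product.
R2 ← R2 − R1: [0, 0, 0]
R3 ← R3 − R1: [0, 0, 0]
1 nonzero row, so rank(PT) = 1.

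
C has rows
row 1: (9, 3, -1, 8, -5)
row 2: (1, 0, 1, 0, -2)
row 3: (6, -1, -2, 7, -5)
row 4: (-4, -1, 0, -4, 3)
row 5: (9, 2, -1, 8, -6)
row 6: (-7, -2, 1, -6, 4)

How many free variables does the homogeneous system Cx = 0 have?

1

Row reduce to echelon form.
R2 ← R2 − (1/9)·R1: [0, -1/3, 10/9, -8/9, -13/9]
R3 ← R3 − (2/3)·R1: [0, -3, -4/3, 5/3, -5/3]
R4 ← R4 + (4/9)·R1: [0, 1/3, -4/9, -4/9, 7/9]
R5 ← R5 − R1: [0, -1, 0, 0, -1]
R6 ← R6 + (7/9)·R1: [0, 1/3, 2/9, 2/9, 1/9]
R3 ← R3 − (9)·R2: [0, 0, -34/3, 29/3, 34/3]
R4 ← R4 + R2: [0, 0, 2/3, -4/3, -2/3]
R5 ← R5 − (3)·R2: [0, 0, -10/3, 8/3, 10/3]
R6 ← R6 + R2: [0, 0, 4/3, -2/3, -4/3]
R4 ← R4 + (1/17)·R3: [0, 0, 0, -13/17, 0]
R5 ← R5 − (5/17)·R3: [0, 0, 0, -3/17, 0]
R6 ← R6 + (2/17)·R3: [0, 0, 0, 8/17, 0]
R5 ← R5 − (3/13)·R4: [0, 0, 0, 0, 0]
R6 ← R6 + (8/13)·R4: [0, 0, 0, 0, 0]
4 nonzero rows, so rank(C) = 4.
C has 5 columns; by rank–nullity, nullity = 5 − 4 = 1.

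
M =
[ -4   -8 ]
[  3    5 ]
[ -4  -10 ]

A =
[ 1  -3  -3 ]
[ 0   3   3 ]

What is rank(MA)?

2

First compute MA:
[[ -4, -12, -12],
 [  3,   6,   6],
 [ -4, -18, -18]]
Now row reduce the product.
R2 ← R2 + (3/4)·R1: [0, -3, -3]
R3 ← R3 − R1: [0, -6, -6]
R3 ← R3 − (2)·R2: [0, 0, 0]
2 nonzero rows, so rank(MA) = 2.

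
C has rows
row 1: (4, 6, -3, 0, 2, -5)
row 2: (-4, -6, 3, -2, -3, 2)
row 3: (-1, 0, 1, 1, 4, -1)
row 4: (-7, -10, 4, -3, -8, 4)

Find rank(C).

4

Row reduce to echelon form.
R2 ← R2 + R1: [0, 0, 0, -2, -1, -3]
R3 ← R3 + (1/4)·R1: [0, 3/2, 1/4, 1, 9/2, -9/4]
R4 ← R4 + (7/4)·R1: [0, 1/2, -5/4, -3, -9/2, -19/4]
Swap R2 ↔ R3
R4 ← R4 − (1/3)·R2: [0, 0, -4/3, -10/3, -6, -4]
Swap R3 ↔ R4
Echelon form has 4 nonzero rows, so rank(C) = 4.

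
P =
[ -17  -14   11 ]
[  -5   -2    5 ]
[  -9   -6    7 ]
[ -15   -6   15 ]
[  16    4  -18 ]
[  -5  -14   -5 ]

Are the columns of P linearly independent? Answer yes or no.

Row reduce P to echelon form.
R2 ← R2 − (5/17)·R1: [0, 36/17, 30/17]
R3 ← R3 − (9/17)·R1: [0, 24/17, 20/17]
R4 ← R4 − (15/17)·R1: [0, 108/17, 90/17]
R5 ← R5 + (16/17)·R1: [0, -156/17, -130/17]
R6 ← R6 − (5/17)·R1: [0, -168/17, -140/17]
R3 ← R3 − (2/3)·R2: [0, 0, 0]
R4 ← R4 − (3)·R2: [0, 0, 0]
R5 ← R5 + (13/3)·R2: [0, 0, 0]
R6 ← R6 + (14/3)·R2: [0, 0, 0]
2 pivots among 3 columns.
Only 2 < 3 pivot columns, so the columns are linearly dependent.

no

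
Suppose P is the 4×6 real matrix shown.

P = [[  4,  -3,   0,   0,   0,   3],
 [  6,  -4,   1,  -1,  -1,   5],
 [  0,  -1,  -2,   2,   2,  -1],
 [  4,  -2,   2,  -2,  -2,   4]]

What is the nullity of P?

Row reduce to echelon form.
R2 ← R2 − (3/2)·R1: [0, 1/2, 1, -1, -1, 1/2]
R4 ← R4 − R1: [0, 1, 2, -2, -2, 1]
R3 ← R3 + (2)·R2: [0, 0, 0, 0, 0, 0]
R4 ← R4 − (2)·R2: [0, 0, 0, 0, 0, 0]
2 nonzero rows, so rank(P) = 2.
P has 6 columns; by rank–nullity, nullity = 6 − 2 = 4.

4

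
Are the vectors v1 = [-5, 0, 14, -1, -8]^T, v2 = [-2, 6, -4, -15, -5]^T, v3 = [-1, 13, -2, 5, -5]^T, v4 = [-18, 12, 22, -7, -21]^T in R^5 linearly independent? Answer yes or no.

Form the matrix with these vectors as rows and row reduce.
R2 ← R2 − (2/5)·R1: [0, 6, -48/5, -73/5, -9/5]
R3 ← R3 − (1/5)·R1: [0, 13, -24/5, 26/5, -17/5]
R4 ← R4 − (18/5)·R1: [0, 12, -142/5, -17/5, 39/5]
R3 ← R3 − (13/6)·R2: [0, 0, 16, 221/6, 1/2]
R4 ← R4 − (2)·R2: [0, 0, -46/5, 129/5, 57/5]
R4 ← R4 + (23/40)·R3: [0, 0, 0, 2255/48, 187/16]
4 nonzero rows, so the 4 vectors span a space of dimension 4.
Since 4 = 4, the vectors are linearly independent.

yes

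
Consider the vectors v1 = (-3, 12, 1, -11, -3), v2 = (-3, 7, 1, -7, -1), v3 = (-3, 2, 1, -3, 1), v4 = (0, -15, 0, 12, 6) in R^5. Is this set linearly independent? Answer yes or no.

no

Form the matrix with these vectors as rows and row reduce.
R2 ← R2 − R1: [0, -5, 0, 4, 2]
R3 ← R3 − R1: [0, -10, 0, 8, 4]
R3 ← R3 − (2)·R2: [0, 0, 0, 0, 0]
R4 ← R4 − (3)·R2: [0, 0, 0, 0, 0]
2 nonzero rows, so the 4 vectors span a space of dimension 2.
Since 2 < 4, the vectors are linearly dependent.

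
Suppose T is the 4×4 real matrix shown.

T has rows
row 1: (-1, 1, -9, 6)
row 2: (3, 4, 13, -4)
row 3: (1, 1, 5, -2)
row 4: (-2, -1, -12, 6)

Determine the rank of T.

2

Row reduce to echelon form.
R2 ← R2 + (3)·R1: [0, 7, -14, 14]
R3 ← R3 + R1: [0, 2, -4, 4]
R4 ← R4 − (2)·R1: [0, -3, 6, -6]
R3 ← R3 − (2/7)·R2: [0, 0, 0, 0]
R4 ← R4 + (3/7)·R2: [0, 0, 0, 0]
Echelon form has 2 nonzero rows, so rank(T) = 2.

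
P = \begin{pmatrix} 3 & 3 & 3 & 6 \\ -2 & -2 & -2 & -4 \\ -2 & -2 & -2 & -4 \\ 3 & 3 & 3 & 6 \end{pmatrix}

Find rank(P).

Row reduce to echelon form.
R2 ← R2 + (2/3)·R1: [0, 0, 0, 0]
R3 ← R3 + (2/3)·R1: [0, 0, 0, 0]
R4 ← R4 − R1: [0, 0, 0, 0]
Echelon form has 1 nonzero row, so rank(P) = 1.

1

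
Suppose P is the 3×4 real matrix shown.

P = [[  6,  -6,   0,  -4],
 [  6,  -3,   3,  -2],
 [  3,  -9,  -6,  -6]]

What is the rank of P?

2

Row reduce to echelon form.
R2 ← R2 − R1: [0, 3, 3, 2]
R3 ← R3 − (1/2)·R1: [0, -6, -6, -4]
R3 ← R3 + (2)·R2: [0, 0, 0, 0]
Echelon form has 2 nonzero rows, so rank(P) = 2.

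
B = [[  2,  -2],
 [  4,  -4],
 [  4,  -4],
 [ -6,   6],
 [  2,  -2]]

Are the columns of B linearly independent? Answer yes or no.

no

Row reduce B to echelon form.
R2 ← R2 − (2)·R1: [0, 0]
R3 ← R3 − (2)·R1: [0, 0]
R4 ← R4 + (3)·R1: [0, 0]
R5 ← R5 − R1: [0, 0]
1 pivot among 2 columns.
Only 1 < 2 pivot columns, so the columns are linearly dependent.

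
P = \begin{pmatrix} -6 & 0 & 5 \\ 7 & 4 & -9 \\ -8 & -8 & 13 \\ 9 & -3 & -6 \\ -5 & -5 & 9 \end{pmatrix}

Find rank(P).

3

Row reduce to echelon form.
R2 ← R2 + (7/6)·R1: [0, 4, -19/6]
R3 ← R3 − (4/3)·R1: [0, -8, 19/3]
R4 ← R4 + (3/2)·R1: [0, -3, 3/2]
R5 ← R5 − (5/6)·R1: [0, -5, 29/6]
R3 ← R3 + (2)·R2: [0, 0, 0]
R4 ← R4 + (3/4)·R2: [0, 0, -7/8]
R5 ← R5 + (5/4)·R2: [0, 0, 7/8]
Swap R3 ↔ R4
R5 ← R5 + R3: [0, 0, 0]
Echelon form has 3 nonzero rows, so rank(P) = 3.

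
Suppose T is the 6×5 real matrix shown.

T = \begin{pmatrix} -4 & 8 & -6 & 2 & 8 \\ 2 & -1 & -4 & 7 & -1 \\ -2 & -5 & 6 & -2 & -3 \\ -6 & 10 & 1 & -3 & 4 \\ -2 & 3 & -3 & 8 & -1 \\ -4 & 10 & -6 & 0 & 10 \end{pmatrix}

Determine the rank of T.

Row reduce to echelon form.
R2 ← R2 + (1/2)·R1: [0, 3, -7, 8, 3]
R3 ← R3 − (1/2)·R1: [0, -9, 9, -3, -7]
R4 ← R4 − (3/2)·R1: [0, -2, 10, -6, -8]
R5 ← R5 − (1/2)·R1: [0, -1, 0, 7, -5]
R6 ← R6 − R1: [0, 2, 0, -2, 2]
R3 ← R3 + (3)·R2: [0, 0, -12, 21, 2]
R4 ← R4 + (2/3)·R2: [0, 0, 16/3, -2/3, -6]
R5 ← R5 + (1/3)·R2: [0, 0, -7/3, 29/3, -4]
R6 ← R6 − (2/3)·R2: [0, 0, 14/3, -22/3, 0]
R4 ← R4 + (4/9)·R3: [0, 0, 0, 26/3, -46/9]
R5 ← R5 − (7/36)·R3: [0, 0, 0, 67/12, -79/18]
R6 ← R6 + (7/18)·R3: [0, 0, 0, 5/6, 7/9]
R5 ← R5 − (67/104)·R4: [0, 0, 0, 0, -57/52]
R6 ← R6 − (5/52)·R4: [0, 0, 0, 0, 33/26]
R6 ← R6 + (22/19)·R5: [0, 0, 0, 0, 0]
Echelon form has 5 nonzero rows, so rank(T) = 5.

5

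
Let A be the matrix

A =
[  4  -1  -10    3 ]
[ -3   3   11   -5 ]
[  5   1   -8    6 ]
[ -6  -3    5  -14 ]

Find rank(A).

Row reduce to echelon form.
R2 ← R2 + (3/4)·R1: [0, 9/4, 7/2, -11/4]
R3 ← R3 − (5/4)·R1: [0, 9/4, 9/2, 9/4]
R4 ← R4 + (3/2)·R1: [0, -9/2, -10, -19/2]
R3 ← R3 − R2: [0, 0, 1, 5]
R4 ← R4 + (2)·R2: [0, 0, -3, -15]
R4 ← R4 + (3)·R3: [0, 0, 0, 0]
Echelon form has 3 nonzero rows, so rank(A) = 3.

3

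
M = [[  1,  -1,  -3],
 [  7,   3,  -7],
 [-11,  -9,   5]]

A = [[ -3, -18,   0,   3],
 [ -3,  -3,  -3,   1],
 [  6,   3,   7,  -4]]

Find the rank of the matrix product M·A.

2

First compute MA:
[[-18, -24, -18,  14],
 [-72, -156, -58,  52],
 [ 90, 240,  62, -62]]
Now row reduce the product.
R2 ← R2 − (4)·R1: [0, -60, 14, -4]
R3 ← R3 + (5)·R1: [0, 120, -28, 8]
R3 ← R3 + (2)·R2: [0, 0, 0, 0]
2 nonzero rows, so rank(MA) = 2.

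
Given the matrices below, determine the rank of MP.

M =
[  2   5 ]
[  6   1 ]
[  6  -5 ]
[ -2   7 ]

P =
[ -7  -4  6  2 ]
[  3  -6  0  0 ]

First compute MP:
[[  1, -38,  12,   4],
 [-39, -30,  36,  12],
 [-57,   6,  36,  12],
 [ 35, -34, -12,  -4]]
Now row reduce the product.
R2 ← R2 + (39)·R1: [0, -1512, 504, 168]
R3 ← R3 + (57)·R1: [0, -2160, 720, 240]
R4 ← R4 − (35)·R1: [0, 1296, -432, -144]
R3 ← R3 − (10/7)·R2: [0, 0, 0, 0]
R4 ← R4 + (6/7)·R2: [0, 0, 0, 0]
2 nonzero rows, so rank(MP) = 2.

2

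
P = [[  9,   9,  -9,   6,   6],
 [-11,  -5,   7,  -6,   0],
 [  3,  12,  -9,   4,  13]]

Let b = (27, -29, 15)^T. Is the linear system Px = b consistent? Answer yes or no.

Row reduce the augmented matrix [P | b].
R2 ← R2 + (11/9)·R1: [0, 6, -4, 4/3, 22/3, 4]
R3 ← R3 − (1/3)·R1: [0, 9, -6, 2, 11, 6]
R3 ← R3 − (3/2)·R2: [0, 0, 0, 0, 0, 0]
The echelon form has 2 nonzero rows, and every pivot lies in the first 5 columns, so rank(P) = rank([P|b]) = 2.
The system is consistent.

yes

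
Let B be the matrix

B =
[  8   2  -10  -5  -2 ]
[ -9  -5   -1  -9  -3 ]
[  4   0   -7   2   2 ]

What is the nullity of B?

2

Row reduce to echelon form.
R2 ← R2 + (9/8)·R1: [0, -11/4, -49/4, -117/8, -21/4]
R3 ← R3 − (1/2)·R1: [0, -1, -2, 9/2, 3]
R3 ← R3 − (4/11)·R2: [0, 0, 27/11, 108/11, 54/11]
3 nonzero rows, so rank(B) = 3.
B has 5 columns; by rank–nullity, nullity = 5 − 3 = 2.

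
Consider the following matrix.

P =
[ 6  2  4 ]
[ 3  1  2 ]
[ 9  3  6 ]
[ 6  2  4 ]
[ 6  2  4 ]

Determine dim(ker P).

Row reduce to echelon form.
R2 ← R2 − (1/2)·R1: [0, 0, 0]
R3 ← R3 − (3/2)·R1: [0, 0, 0]
R4 ← R4 − R1: [0, 0, 0]
R5 ← R5 − R1: [0, 0, 0]
1 nonzero row, so rank(P) = 1.
P has 3 columns; by rank–nullity, nullity = 3 − 1 = 2.

2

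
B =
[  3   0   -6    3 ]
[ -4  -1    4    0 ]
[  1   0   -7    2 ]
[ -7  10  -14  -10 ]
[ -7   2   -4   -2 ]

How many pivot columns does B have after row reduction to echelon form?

4

Row reduce to echelon form.
R2 ← R2 + (4/3)·R1: [0, -1, -4, 4]
R3 ← R3 − (1/3)·R1: [0, 0, -5, 1]
R4 ← R4 + (7/3)·R1: [0, 10, -28, -3]
R5 ← R5 + (7/3)·R1: [0, 2, -18, 5]
R4 ← R4 + (10)·R2: [0, 0, -68, 37]
R5 ← R5 + (2)·R2: [0, 0, -26, 13]
R4 ← R4 − (68/5)·R3: [0, 0, 0, 117/5]
R5 ← R5 − (26/5)·R3: [0, 0, 0, 39/5]
R5 ← R5 − (1/3)·R4: [0, 0, 0, 0]
Echelon form has 4 nonzero rows, so rank(B) = 4.
Each nonzero row contributes one pivot column: 4 pivot columns.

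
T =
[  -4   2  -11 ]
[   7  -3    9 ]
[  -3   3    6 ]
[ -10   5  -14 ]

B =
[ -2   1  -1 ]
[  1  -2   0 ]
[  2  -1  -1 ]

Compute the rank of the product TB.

3

First compute TB:
[[-12,   3,  15],
 [  1,   4, -16],
 [ 21, -15,  -3],
 [ -3,  -6,  24]]
Now row reduce the product.
R2 ← R2 + (1/12)·R1: [0, 17/4, -59/4]
R3 ← R3 + (7/4)·R1: [0, -39/4, 93/4]
R4 ← R4 − (1/4)·R1: [0, -27/4, 81/4]
R3 ← R3 + (39/17)·R2: [0, 0, -180/17]
R4 ← R4 + (27/17)·R2: [0, 0, -54/17]
R4 ← R4 − (3/10)·R3: [0, 0, 0]
3 nonzero rows, so rank(TB) = 3.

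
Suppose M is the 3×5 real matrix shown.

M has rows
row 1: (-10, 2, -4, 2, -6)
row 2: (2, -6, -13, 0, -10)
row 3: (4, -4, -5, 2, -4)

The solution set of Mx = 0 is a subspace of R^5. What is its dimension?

2

Row reduce to echelon form.
R2 ← R2 + (1/5)·R1: [0, -28/5, -69/5, 2/5, -56/5]
R3 ← R3 + (2/5)·R1: [0, -16/5, -33/5, 14/5, -32/5]
R3 ← R3 − (4/7)·R2: [0, 0, 9/7, 18/7, 0]
3 nonzero rows, so rank(M) = 3.
M has 5 columns; by rank–nullity, nullity = 5 − 3 = 2.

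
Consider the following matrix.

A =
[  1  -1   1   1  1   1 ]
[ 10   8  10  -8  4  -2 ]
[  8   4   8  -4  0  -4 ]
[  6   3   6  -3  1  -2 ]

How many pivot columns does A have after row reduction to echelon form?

Row reduce to echelon form.
R2 ← R2 − (10)·R1: [0, 18, 0, -18, -6, -12]
R3 ← R3 − (8)·R1: [0, 12, 0, -12, -8, -12]
R4 ← R4 − (6)·R1: [0, 9, 0, -9, -5, -8]
R3 ← R3 − (2/3)·R2: [0, 0, 0, 0, -4, -4]
R4 ← R4 − (1/2)·R2: [0, 0, 0, 0, -2, -2]
R4 ← R4 − (1/2)·R3: [0, 0, 0, 0, 0, 0]
Echelon form has 3 nonzero rows, so rank(A) = 3.
Each nonzero row contributes one pivot column: 3 pivot columns.

3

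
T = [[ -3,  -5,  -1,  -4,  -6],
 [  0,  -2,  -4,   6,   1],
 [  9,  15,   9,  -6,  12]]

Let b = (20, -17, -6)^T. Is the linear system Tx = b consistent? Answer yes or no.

yes

Row reduce the augmented matrix [T | b].
R3 ← R3 + (3)·R1: [0, 0, 6, -18, -6, 54]
The echelon form has 3 nonzero rows, and every pivot lies in the first 5 columns, so rank(T) = rank([T|b]) = 3.
The system is consistent.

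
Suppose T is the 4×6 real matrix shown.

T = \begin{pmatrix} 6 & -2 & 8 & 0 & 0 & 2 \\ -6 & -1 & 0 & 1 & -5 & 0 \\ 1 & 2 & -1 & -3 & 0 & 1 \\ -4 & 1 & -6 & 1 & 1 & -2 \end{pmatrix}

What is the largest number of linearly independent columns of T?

Row reduce to echelon form.
R2 ← R2 + R1: [0, -3, 8, 1, -5, 2]
R3 ← R3 − (1/6)·R1: [0, 7/3, -7/3, -3, 0, 2/3]
R4 ← R4 + (2/3)·R1: [0, -1/3, -2/3, 1, 1, -2/3]
R3 ← R3 + (7/9)·R2: [0, 0, 35/9, -20/9, -35/9, 20/9]
R4 ← R4 − (1/9)·R2: [0, 0, -14/9, 8/9, 14/9, -8/9]
R4 ← R4 + (2/5)·R3: [0, 0, 0, 0, 0, 0]
Echelon form has 3 nonzero rows, so rank(T) = 3.
The rank gives the maximum number of linearly independent columns: 3.

3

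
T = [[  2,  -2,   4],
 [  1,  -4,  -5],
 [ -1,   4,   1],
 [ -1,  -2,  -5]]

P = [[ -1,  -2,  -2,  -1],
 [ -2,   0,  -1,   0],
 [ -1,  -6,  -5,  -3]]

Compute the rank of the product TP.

First compute TP:
[[ -2, -28, -22, -14],
 [ 12,  28,  27,  14],
 [ -8,  -4,  -7,  -2],
 [ 10,  32,  29,  16]]
Now row reduce the product.
R2 ← R2 + (6)·R1: [0, -140, -105, -70]
R3 ← R3 − (4)·R1: [0, 108, 81, 54]
R4 ← R4 + (5)·R1: [0, -108, -81, -54]
R3 ← R3 + (27/35)·R2: [0, 0, 0, 0]
R4 ← R4 − (27/35)·R2: [0, 0, 0, 0]
2 nonzero rows, so rank(TP) = 2.

2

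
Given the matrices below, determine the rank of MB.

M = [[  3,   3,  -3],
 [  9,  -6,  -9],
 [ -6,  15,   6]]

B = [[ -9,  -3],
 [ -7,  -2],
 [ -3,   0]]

First compute MB:
[[-39, -15],
 [-12, -15],
 [-69, -12]]
Now row reduce the product.
R2 ← R2 − (4/13)·R1: [0, -135/13]
R3 ← R3 − (23/13)·R1: [0, 189/13]
R3 ← R3 + (7/5)·R2: [0, 0]
2 nonzero rows, so rank(MB) = 2.

2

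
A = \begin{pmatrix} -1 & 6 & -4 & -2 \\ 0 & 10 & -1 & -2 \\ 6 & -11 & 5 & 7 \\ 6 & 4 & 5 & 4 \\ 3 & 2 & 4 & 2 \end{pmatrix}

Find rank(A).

3

Row reduce to echelon form.
R3 ← R3 + (6)·R1: [0, 25, -19, -5]
R4 ← R4 + (6)·R1: [0, 40, -19, -8]
R5 ← R5 + (3)·R1: [0, 20, -8, -4]
R3 ← R3 − (5/2)·R2: [0, 0, -33/2, 0]
R4 ← R4 − (4)·R2: [0, 0, -15, 0]
R5 ← R5 − (2)·R2: [0, 0, -6, 0]
R4 ← R4 − (10/11)·R3: [0, 0, 0, 0]
R5 ← R5 − (4/11)·R3: [0, 0, 0, 0]
Echelon form has 3 nonzero rows, so rank(A) = 3.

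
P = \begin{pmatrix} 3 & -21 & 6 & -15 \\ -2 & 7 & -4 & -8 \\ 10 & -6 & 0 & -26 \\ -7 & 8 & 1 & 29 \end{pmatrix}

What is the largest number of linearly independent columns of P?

4

Row reduce to echelon form.
R2 ← R2 + (2/3)·R1: [0, -7, 0, -18]
R3 ← R3 − (10/3)·R1: [0, 64, -20, 24]
R4 ← R4 + (7/3)·R1: [0, -41, 15, -6]
R3 ← R3 + (64/7)·R2: [0, 0, -20, -984/7]
R4 ← R4 − (41/7)·R2: [0, 0, 15, 696/7]
R4 ← R4 + (3/4)·R3: [0, 0, 0, -6]
Echelon form has 4 nonzero rows, so rank(P) = 4.
The rank gives the maximum number of linearly independent columns: 4.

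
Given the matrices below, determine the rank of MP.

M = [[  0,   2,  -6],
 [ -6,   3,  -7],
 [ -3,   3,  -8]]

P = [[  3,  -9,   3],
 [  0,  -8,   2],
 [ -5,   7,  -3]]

2

First compute MP:
[[ 30, -58,  22],
 [ 17, -19,   9],
 [ 31, -53,  21]]
Now row reduce the product.
R2 ← R2 − (17/30)·R1: [0, 208/15, -52/15]
R3 ← R3 − (31/30)·R1: [0, 104/15, -26/15]
R3 ← R3 − (1/2)·R2: [0, 0, 0]
2 nonzero rows, so rank(MP) = 2.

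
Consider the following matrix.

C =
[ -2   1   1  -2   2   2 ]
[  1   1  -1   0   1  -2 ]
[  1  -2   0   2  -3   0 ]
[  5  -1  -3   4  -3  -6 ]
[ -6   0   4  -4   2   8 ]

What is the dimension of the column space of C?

2

Row reduce to echelon form.
R2 ← R2 + (1/2)·R1: [0, 3/2, -1/2, -1, 2, -1]
R3 ← R3 + (1/2)·R1: [0, -3/2, 1/2, 1, -2, 1]
R4 ← R4 + (5/2)·R1: [0, 3/2, -1/2, -1, 2, -1]
R5 ← R5 − (3)·R1: [0, -3, 1, 2, -4, 2]
R3 ← R3 + R2: [0, 0, 0, 0, 0, 0]
R4 ← R4 − R2: [0, 0, 0, 0, 0, 0]
R5 ← R5 + (2)·R2: [0, 0, 0, 0, 0, 0]
Echelon form has 2 nonzero rows, so rank(C) = 2.
The column space has dimension equal to the rank: 2.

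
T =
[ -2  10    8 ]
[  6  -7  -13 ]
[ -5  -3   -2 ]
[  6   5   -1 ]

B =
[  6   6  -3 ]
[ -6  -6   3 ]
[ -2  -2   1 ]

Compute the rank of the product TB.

1

First compute TB:
[[-88, -88,  44],
 [104, 104, -52],
 [ -8,  -8,   4],
 [  8,   8,  -4]]
Now row reduce the product.
R2 ← R2 + (13/11)·R1: [0, 0, 0]
R3 ← R3 − (1/11)·R1: [0, 0, 0]
R4 ← R4 + (1/11)·R1: [0, 0, 0]
1 nonzero row, so rank(TB) = 1.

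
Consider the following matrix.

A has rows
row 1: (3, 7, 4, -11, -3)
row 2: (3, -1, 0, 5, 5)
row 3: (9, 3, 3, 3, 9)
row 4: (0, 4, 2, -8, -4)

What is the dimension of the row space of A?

2

Row reduce to echelon form.
R2 ← R2 − R1: [0, -8, -4, 16, 8]
R3 ← R3 − (3)·R1: [0, -18, -9, 36, 18]
R3 ← R3 − (9/4)·R2: [0, 0, 0, 0, 0]
R4 ← R4 + (1/2)·R2: [0, 0, 0, 0, 0]
Echelon form has 2 nonzero rows, so rank(A) = 2.
The row space has dimension equal to the rank: 2.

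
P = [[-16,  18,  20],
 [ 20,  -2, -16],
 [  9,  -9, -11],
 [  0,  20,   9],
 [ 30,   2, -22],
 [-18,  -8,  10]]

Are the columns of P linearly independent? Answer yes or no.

yes

Row reduce P to echelon form.
R2 ← R2 + (5/4)·R1: [0, 41/2, 9]
R3 ← R3 + (9/16)·R1: [0, 9/8, 1/4]
R5 ← R5 + (15/8)·R1: [0, 143/4, 31/2]
R6 ← R6 − (9/8)·R1: [0, -113/4, -25/2]
R3 ← R3 − (9/164)·R2: [0, 0, -10/41]
R4 ← R4 − (40/41)·R2: [0, 0, 9/41]
R5 ← R5 − (143/82)·R2: [0, 0, -8/41]
R6 ← R6 + (113/82)·R2: [0, 0, -4/41]
R4 ← R4 + (9/10)·R3: [0, 0, 0]
R5 ← R5 − (4/5)·R3: [0, 0, 0]
R6 ← R6 − (2/5)·R3: [0, 0, 0]
3 pivots among 3 columns.
Every column is a pivot column, so the columns are linearly independent.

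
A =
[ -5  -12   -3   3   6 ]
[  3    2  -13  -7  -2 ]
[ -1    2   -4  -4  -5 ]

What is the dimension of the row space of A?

3

Row reduce to echelon form.
R2 ← R2 + (3/5)·R1: [0, -26/5, -74/5, -26/5, 8/5]
R3 ← R3 − (1/5)·R1: [0, 22/5, -17/5, -23/5, -31/5]
R3 ← R3 + (11/13)·R2: [0, 0, -207/13, -9, -63/13]
Echelon form has 3 nonzero rows, so rank(A) = 3.
The row space has dimension equal to the rank: 3.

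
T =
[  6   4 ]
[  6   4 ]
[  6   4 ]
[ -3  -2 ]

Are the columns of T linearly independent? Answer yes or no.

Row reduce T to echelon form.
R2 ← R2 − R1: [0, 0]
R3 ← R3 − R1: [0, 0]
R4 ← R4 + (1/2)·R1: [0, 0]
1 pivot among 2 columns.
Only 1 < 2 pivot columns, so the columns are linearly dependent.

no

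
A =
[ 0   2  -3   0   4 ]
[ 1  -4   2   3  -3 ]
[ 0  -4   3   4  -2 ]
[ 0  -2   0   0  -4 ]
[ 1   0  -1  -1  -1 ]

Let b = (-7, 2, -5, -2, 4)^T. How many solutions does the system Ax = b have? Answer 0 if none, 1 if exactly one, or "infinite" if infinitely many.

0

Row reduce the augmented matrix [A | b].
Swap R1 ↔ R2
R5 ← R5 − R1: [0, 4, -3, -4, 2, 2]
R3 ← R3 + (2)·R2: [0, 0, -3, 4, 6, -19]
R4 ← R4 + R2: [0, 0, -3, 0, 0, -9]
R5 ← R5 − (2)·R2: [0, 0, 3, -4, -6, 16]
R4 ← R4 − R3: [0, 0, 0, -4, -6, 10]
R5 ← R5 + R3: [0, 0, 0, 0, 0, -3]
The echelon form has 5 nonzero rows; the last pivot sits in the augmented column, so rank(A) = 4 but rank([A|b]) = 5.
Since the ranks differ, the system is inconsistent.
It has no solutions.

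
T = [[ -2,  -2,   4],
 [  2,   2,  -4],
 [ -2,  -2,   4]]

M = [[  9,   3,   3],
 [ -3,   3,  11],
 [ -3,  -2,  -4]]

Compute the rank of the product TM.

First compute TM:
[[-24, -20, -44],
 [ 24,  20,  44],
 [-24, -20, -44]]
Now row reduce the product.
R2 ← R2 + R1: [0, 0, 0]
R3 ← R3 − R1: [0, 0, 0]
1 nonzero row, so rank(TM) = 1.

1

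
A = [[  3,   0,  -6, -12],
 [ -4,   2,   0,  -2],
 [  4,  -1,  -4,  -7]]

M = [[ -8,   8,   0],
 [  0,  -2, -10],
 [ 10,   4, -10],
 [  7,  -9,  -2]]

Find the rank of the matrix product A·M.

2

First compute AM:
[[-168, 108,  84],
 [ 18, -18, -16],
 [-121,  81,  64]]
Now row reduce the product.
R2 ← R2 + (3/28)·R1: [0, -45/7, -7]
R3 ← R3 − (121/168)·R1: [0, 45/14, 7/2]
R3 ← R3 + (1/2)·R2: [0, 0, 0]
2 nonzero rows, so rank(AM) = 2.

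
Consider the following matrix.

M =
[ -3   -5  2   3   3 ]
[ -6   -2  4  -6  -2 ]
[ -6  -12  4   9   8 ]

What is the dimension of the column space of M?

Row reduce to echelon form.
R2 ← R2 − (2)·R1: [0, 8, 0, -12, -8]
R3 ← R3 − (2)·R1: [0, -2, 0, 3, 2]
R3 ← R3 + (1/4)·R2: [0, 0, 0, 0, 0]
Echelon form has 2 nonzero rows, so rank(M) = 2.
The column space has dimension equal to the rank: 2.

2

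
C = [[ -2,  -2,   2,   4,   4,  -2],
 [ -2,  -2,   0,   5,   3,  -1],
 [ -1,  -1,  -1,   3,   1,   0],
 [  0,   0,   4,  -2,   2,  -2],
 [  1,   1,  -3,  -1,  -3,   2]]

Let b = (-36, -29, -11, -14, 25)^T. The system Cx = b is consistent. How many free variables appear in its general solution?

Row reduce the augmented matrix [C | b].
R2 ← R2 − R1: [0, 0, -2, 1, -1, 1, 7]
R3 ← R3 − (1/2)·R1: [0, 0, -2, 1, -1, 1, 7]
R5 ← R5 + (1/2)·R1: [0, 0, -2, 1, -1, 1, 7]
R3 ← R3 − R2: [0, 0, 0, 0, 0, 0, 0]
R4 ← R4 + (2)·R2: [0, 0, 0, 0, 0, 0, 0]
R5 ← R5 − R2: [0, 0, 0, 0, 0, 0, 0]
The echelon form has 2 nonzero rows, and every pivot lies in the first 6 columns, so rank(C) = rank([C|b]) = 2.
The system is consistent.
Free variables = (unknowns) − (rank) = 6 − 2 = 4.

4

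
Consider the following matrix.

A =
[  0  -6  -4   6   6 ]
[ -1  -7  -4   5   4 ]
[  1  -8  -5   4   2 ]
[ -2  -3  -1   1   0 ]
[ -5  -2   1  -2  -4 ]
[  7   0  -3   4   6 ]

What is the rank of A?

3

Row reduce to echelon form.
Swap R1 ↔ R2
R3 ← R3 + R1: [0, -15, -9, 9, 6]
R4 ← R4 − (2)·R1: [0, 11, 7, -9, -8]
R5 ← R5 − (5)·R1: [0, 33, 21, -27, -24]
R6 ← R6 + (7)·R1: [0, -49, -31, 39, 34]
R3 ← R3 − (5/2)·R2: [0, 0, 1, -6, -9]
R4 ← R4 + (11/6)·R2: [0, 0, -1/3, 2, 3]
R5 ← R5 + (11/2)·R2: [0, 0, -1, 6, 9]
R6 ← R6 − (49/6)·R2: [0, 0, 5/3, -10, -15]
R4 ← R4 + (1/3)·R3: [0, 0, 0, 0, 0]
R5 ← R5 + R3: [0, 0, 0, 0, 0]
R6 ← R6 − (5/3)·R3: [0, 0, 0, 0, 0]
Echelon form has 3 nonzero rows, so rank(A) = 3.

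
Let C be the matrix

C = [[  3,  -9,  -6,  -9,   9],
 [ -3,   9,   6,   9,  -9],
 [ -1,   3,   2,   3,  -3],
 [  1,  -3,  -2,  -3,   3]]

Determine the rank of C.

1

Row reduce to echelon form.
R2 ← R2 + R1: [0, 0, 0, 0, 0]
R3 ← R3 + (1/3)·R1: [0, 0, 0, 0, 0]
R4 ← R4 − (1/3)·R1: [0, 0, 0, 0, 0]
Echelon form has 1 nonzero row, so rank(C) = 1.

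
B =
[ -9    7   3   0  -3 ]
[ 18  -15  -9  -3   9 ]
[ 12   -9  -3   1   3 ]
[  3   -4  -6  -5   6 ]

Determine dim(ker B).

Row reduce to echelon form.
R2 ← R2 + (2)·R1: [0, -1, -3, -3, 3]
R3 ← R3 + (4/3)·R1: [0, 1/3, 1, 1, -1]
R4 ← R4 + (1/3)·R1: [0, -5/3, -5, -5, 5]
R3 ← R3 + (1/3)·R2: [0, 0, 0, 0, 0]
R4 ← R4 − (5/3)·R2: [0, 0, 0, 0, 0]
2 nonzero rows, so rank(B) = 2.
B has 5 columns; by rank–nullity, nullity = 5 − 2 = 3.

3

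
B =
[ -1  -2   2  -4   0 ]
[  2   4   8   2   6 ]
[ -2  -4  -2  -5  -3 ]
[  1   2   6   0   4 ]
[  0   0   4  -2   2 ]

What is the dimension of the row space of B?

2

Row reduce to echelon form.
R2 ← R2 + (2)·R1: [0, 0, 12, -6, 6]
R3 ← R3 − (2)·R1: [0, 0, -6, 3, -3]
R4 ← R4 + R1: [0, 0, 8, -4, 4]
R3 ← R3 + (1/2)·R2: [0, 0, 0, 0, 0]
R4 ← R4 − (2/3)·R2: [0, 0, 0, 0, 0]
R5 ← R5 − (1/3)·R2: [0, 0, 0, 0, 0]
Echelon form has 2 nonzero rows, so rank(B) = 2.
The row space has dimension equal to the rank: 2.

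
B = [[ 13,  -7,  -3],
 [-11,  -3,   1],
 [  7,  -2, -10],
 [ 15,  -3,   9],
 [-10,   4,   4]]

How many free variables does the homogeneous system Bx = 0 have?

0

Row reduce to echelon form.
R2 ← R2 + (11/13)·R1: [0, -116/13, -20/13]
R3 ← R3 − (7/13)·R1: [0, 23/13, -109/13]
R4 ← R4 − (15/13)·R1: [0, 66/13, 162/13]
R5 ← R5 + (10/13)·R1: [0, -18/13, 22/13]
R3 ← R3 + (23/116)·R2: [0, 0, -252/29]
R4 ← R4 + (33/58)·R2: [0, 0, 336/29]
R5 ← R5 − (9/58)·R2: [0, 0, 56/29]
R4 ← R4 + (4/3)·R3: [0, 0, 0]
R5 ← R5 + (2/9)·R3: [0, 0, 0]
3 nonzero rows, so rank(B) = 3.
B has 3 columns; by rank–nullity, nullity = 3 − 3 = 0.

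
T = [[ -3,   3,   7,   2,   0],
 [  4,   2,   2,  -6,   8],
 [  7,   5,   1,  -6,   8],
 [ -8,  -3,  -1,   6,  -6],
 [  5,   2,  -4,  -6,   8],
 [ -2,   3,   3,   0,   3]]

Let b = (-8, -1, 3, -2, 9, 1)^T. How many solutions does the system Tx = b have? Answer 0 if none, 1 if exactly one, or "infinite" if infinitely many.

0

Row reduce the augmented matrix [T | b].
R2 ← R2 + (4/3)·R1: [0, 6, 34/3, -10/3, 8, -35/3]
R3 ← R3 + (7/3)·R1: [0, 12, 52/3, -4/3, 8, -47/3]
R4 ← R4 − (8/3)·R1: [0, -11, -59/3, 2/3, -6, 58/3]
R5 ← R5 + (5/3)·R1: [0, 7, 23/3, -8/3, 8, -13/3]
R6 ← R6 − (2/3)·R1: [0, 1, -5/3, -4/3, 3, 19/3]
R3 ← R3 − (2)·R2: [0, 0, -16/3, 16/3, -8, 23/3]
R4 ← R4 + (11/6)·R2: [0, 0, 10/9, -49/9, 26/3, -37/18]
R5 ← R5 − (7/6)·R2: [0, 0, -50/9, 11/9, -4/3, 167/18]
R6 ← R6 − (1/6)·R2: [0, 0, -32/9, -7/9, 5/3, 149/18]
R4 ← R4 + (5/24)·R3: [0, 0, 0, -13/3, 7, -11/24]
R5 ← R5 − (25/24)·R3: [0, 0, 0, -13/3, 7, 31/24]
R6 ← R6 − (2/3)·R3: [0, 0, 0, -13/3, 7, 19/6]
R5 ← R5 − R4: [0, 0, 0, 0, 0, 7/4]
R6 ← R6 − R4: [0, 0, 0, 0, 0, 29/8]
R6 ← R6 − (29/14)·R5: [0, 0, 0, 0, 0, 0]
The echelon form has 5 nonzero rows; the last pivot sits in the augmented column, so rank(T) = 4 but rank([T|b]) = 5.
Since the ranks differ, the system is inconsistent.
It has no solutions.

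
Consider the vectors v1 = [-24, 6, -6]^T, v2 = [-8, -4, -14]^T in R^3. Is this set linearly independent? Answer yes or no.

Form the matrix with these vectors as rows and row reduce.
R2 ← R2 − (1/3)·R1: [0, -6, -12]
2 nonzero rows, so the 2 vectors span a space of dimension 2.
Since 2 = 2, the vectors are linearly independent.

yes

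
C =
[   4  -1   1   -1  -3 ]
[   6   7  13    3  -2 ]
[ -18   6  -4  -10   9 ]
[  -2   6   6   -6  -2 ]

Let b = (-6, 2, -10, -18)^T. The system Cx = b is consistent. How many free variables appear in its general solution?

Row reduce the augmented matrix [C | b].
R2 ← R2 − (3/2)·R1: [0, 17/2, 23/2, 9/2, 5/2, 11]
R3 ← R3 + (9/2)·R1: [0, 3/2, 1/2, -29/2, -9/2, -37]
R4 ← R4 + (1/2)·R1: [0, 11/2, 13/2, -13/2, -7/2, -21]
R3 ← R3 − (3/17)·R2: [0, 0, -26/17, -260/17, -84/17, -662/17]
R4 ← R4 − (11/17)·R2: [0, 0, -16/17, -160/17, -87/17, -478/17]
R4 ← R4 − (8/13)·R3: [0, 0, 0, 0, -27/13, -54/13]
The echelon form has 4 nonzero rows, and every pivot lies in the first 5 columns, so rank(C) = rank([C|b]) = 4.
The system is consistent.
Free variables = (unknowns) − (rank) = 5 − 4 = 1.

1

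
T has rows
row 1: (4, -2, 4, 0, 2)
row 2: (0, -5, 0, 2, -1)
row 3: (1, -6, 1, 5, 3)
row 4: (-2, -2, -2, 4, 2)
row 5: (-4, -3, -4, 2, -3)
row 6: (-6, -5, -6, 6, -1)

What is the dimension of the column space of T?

Row reduce to echelon form.
R3 ← R3 − (1/4)·R1: [0, -11/2, 0, 5, 5/2]
R4 ← R4 + (1/2)·R1: [0, -3, 0, 4, 3]
R5 ← R5 + R1: [0, -5, 0, 2, -1]
R6 ← R6 + (3/2)·R1: [0, -8, 0, 6, 2]
R3 ← R3 − (11/10)·R2: [0, 0, 0, 14/5, 18/5]
R4 ← R4 − (3/5)·R2: [0, 0, 0, 14/5, 18/5]
R5 ← R5 − R2: [0, 0, 0, 0, 0]
R6 ← R6 − (8/5)·R2: [0, 0, 0, 14/5, 18/5]
R4 ← R4 − R3: [0, 0, 0, 0, 0]
R6 ← R6 − R3: [0, 0, 0, 0, 0]
Echelon form has 3 nonzero rows, so rank(T) = 3.
The column space has dimension equal to the rank: 3.

3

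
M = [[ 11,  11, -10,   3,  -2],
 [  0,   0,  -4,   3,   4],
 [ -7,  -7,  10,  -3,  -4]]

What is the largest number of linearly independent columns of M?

Row reduce to echelon form.
R3 ← R3 + (7/11)·R1: [0, 0, 40/11, -12/11, -58/11]
R3 ← R3 + (10/11)·R2: [0, 0, 0, 18/11, -18/11]
Echelon form has 3 nonzero rows, so rank(M) = 3.
The rank gives the maximum number of linearly independent columns: 3.

3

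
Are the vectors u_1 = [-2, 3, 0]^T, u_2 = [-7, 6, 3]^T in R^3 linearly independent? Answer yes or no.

yes

Form the matrix with these vectors as rows and row reduce.
R2 ← R2 − (7/2)·R1: [0, -9/2, 3]
2 nonzero rows, so the 2 vectors span a space of dimension 2.
Since 2 = 2, the vectors are linearly independent.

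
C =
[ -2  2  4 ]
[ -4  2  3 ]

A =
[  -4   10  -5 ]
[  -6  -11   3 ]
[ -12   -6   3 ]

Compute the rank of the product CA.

First compute CA:
[[-52, -66,  28],
 [-32, -80,  35]]
Now row reduce the product.
R2 ← R2 − (8/13)·R1: [0, -512/13, 231/13]
2 nonzero rows, so rank(CA) = 2.

2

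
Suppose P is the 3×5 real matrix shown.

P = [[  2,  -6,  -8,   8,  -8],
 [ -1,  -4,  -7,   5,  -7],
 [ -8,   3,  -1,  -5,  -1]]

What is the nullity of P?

3

Row reduce to echelon form.
R2 ← R2 + (1/2)·R1: [0, -7, -11, 9, -11]
R3 ← R3 + (4)·R1: [0, -21, -33, 27, -33]
R3 ← R3 − (3)·R2: [0, 0, 0, 0, 0]
2 nonzero rows, so rank(P) = 2.
P has 5 columns; by rank–nullity, nullity = 5 − 2 = 3.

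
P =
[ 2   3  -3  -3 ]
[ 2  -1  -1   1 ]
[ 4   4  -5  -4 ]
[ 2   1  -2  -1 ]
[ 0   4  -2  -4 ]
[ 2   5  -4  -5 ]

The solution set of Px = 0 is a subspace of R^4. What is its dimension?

Row reduce to echelon form.
R2 ← R2 − R1: [0, -4, 2, 4]
R3 ← R3 − (2)·R1: [0, -2, 1, 2]
R4 ← R4 − R1: [0, -2, 1, 2]
R6 ← R6 − R1: [0, 2, -1, -2]
R3 ← R3 − (1/2)·R2: [0, 0, 0, 0]
R4 ← R4 − (1/2)·R2: [0, 0, 0, 0]
R5 ← R5 + R2: [0, 0, 0, 0]
R6 ← R6 + (1/2)·R2: [0, 0, 0, 0]
2 nonzero rows, so rank(P) = 2.
P has 4 columns; by rank–nullity, nullity = 4 − 2 = 2.

2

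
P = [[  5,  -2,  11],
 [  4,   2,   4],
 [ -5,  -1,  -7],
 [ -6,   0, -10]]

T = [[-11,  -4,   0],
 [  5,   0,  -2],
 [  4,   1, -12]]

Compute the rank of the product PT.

2

First compute PT:
[[-21,  -9, -128],
 [-18, -12, -52],
 [ 22,  13,  86],
 [ 26,  14, 120]]
Now row reduce the product.
R2 ← R2 − (6/7)·R1: [0, -30/7, 404/7]
R3 ← R3 + (22/21)·R1: [0, 25/7, -1010/21]
R4 ← R4 + (26/21)·R1: [0, 20/7, -808/21]
R3 ← R3 + (5/6)·R2: [0, 0, 0]
R4 ← R4 + (2/3)·R2: [0, 0, 0]
2 nonzero rows, so rank(PT) = 2.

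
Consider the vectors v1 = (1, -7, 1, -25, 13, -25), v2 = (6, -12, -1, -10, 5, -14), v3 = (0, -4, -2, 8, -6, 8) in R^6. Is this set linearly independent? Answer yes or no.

yes

Form the matrix with these vectors as rows and row reduce.
R2 ← R2 − (6)·R1: [0, 30, -7, 140, -73, 136]
R3 ← R3 + (2/15)·R2: [0, 0, -44/15, 80/3, -236/15, 392/15]
3 nonzero rows, so the 3 vectors span a space of dimension 3.
Since 3 = 3, the vectors are linearly independent.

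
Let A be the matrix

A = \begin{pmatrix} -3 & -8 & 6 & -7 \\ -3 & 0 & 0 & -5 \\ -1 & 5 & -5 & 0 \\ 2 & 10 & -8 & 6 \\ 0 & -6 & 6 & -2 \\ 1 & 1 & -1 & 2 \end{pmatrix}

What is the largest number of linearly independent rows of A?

3

Row reduce to echelon form.
R2 ← R2 − R1: [0, 8, -6, 2]
R3 ← R3 − (1/3)·R1: [0, 23/3, -7, 7/3]
R4 ← R4 + (2/3)·R1: [0, 14/3, -4, 4/3]
R6 ← R6 + (1/3)·R1: [0, -5/3, 1, -1/3]
R3 ← R3 − (23/24)·R2: [0, 0, -5/4, 5/12]
R4 ← R4 − (7/12)·R2: [0, 0, -1/2, 1/6]
R5 ← R5 + (3/4)·R2: [0, 0, 3/2, -1/2]
R6 ← R6 + (5/24)·R2: [0, 0, -1/4, 1/12]
R4 ← R4 − (2/5)·R3: [0, 0, 0, 0]
R5 ← R5 + (6/5)·R3: [0, 0, 0, 0]
R6 ← R6 − (1/5)·R3: [0, 0, 0, 0]
Echelon form has 3 nonzero rows, so rank(A) = 3.
The rank gives the maximum number of linearly independent rows: 3.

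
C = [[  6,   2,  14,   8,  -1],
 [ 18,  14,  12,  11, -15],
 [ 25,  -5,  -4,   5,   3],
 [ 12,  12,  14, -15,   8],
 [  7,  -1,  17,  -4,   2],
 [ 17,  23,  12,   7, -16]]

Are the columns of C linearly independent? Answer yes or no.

Row reduce C to echelon form.
R2 ← R2 − (3)·R1: [0, 8, -30, -13, -12]
R3 ← R3 − (25/6)·R1: [0, -40/3, -187/3, -85/3, 43/6]
R4 ← R4 − (2)·R1: [0, 8, -14, -31, 10]
R5 ← R5 − (7/6)·R1: [0, -10/3, 2/3, -40/3, 19/6]
R6 ← R6 − (17/6)·R1: [0, 52/3, -83/3, -47/3, -79/6]
R3 ← R3 + (5/3)·R2: [0, 0, -337/3, -50, -77/6]
R4 ← R4 − R2: [0, 0, 16, -18, 22]
R5 ← R5 + (5/12)·R2: [0, 0, -71/6, -75/4, -11/6]
R6 ← R6 − (13/6)·R2: [0, 0, 112/3, 25/2, 77/6]
R4 ← R4 + (48/337)·R3: [0, 0, 0, -8466/337, 6798/337]
R5 ← R5 − (71/674)·R3: [0, 0, 0, -18175/1348, -649/1348]
R6 ← R6 + (112/337)·R3: [0, 0, 0, -2775/674, 5775/674]
R5 ← R5 − (18175/33864)·R4: [0, 0, 0, 0, -31911/2822]
R6 ← R6 − (925/5644)·R4: [0, 0, 0, 0, 7425/1411]
R6 ← R6 + (450/967)·R5: [0, 0, 0, 0, 0]
5 pivots among 5 columns.
Every column is a pivot column, so the columns are linearly independent.

yes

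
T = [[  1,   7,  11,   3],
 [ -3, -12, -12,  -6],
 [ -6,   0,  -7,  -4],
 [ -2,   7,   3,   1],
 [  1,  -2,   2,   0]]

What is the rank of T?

3

Row reduce to echelon form.
R2 ← R2 + (3)·R1: [0, 9, 21, 3]
R3 ← R3 + (6)·R1: [0, 42, 59, 14]
R4 ← R4 + (2)·R1: [0, 21, 25, 7]
R5 ← R5 − R1: [0, -9, -9, -3]
R3 ← R3 − (14/3)·R2: [0, 0, -39, 0]
R4 ← R4 − (7/3)·R2: [0, 0, -24, 0]
R5 ← R5 + R2: [0, 0, 12, 0]
R4 ← R4 − (8/13)·R3: [0, 0, 0, 0]
R5 ← R5 + (4/13)·R3: [0, 0, 0, 0]
Echelon form has 3 nonzero rows, so rank(T) = 3.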